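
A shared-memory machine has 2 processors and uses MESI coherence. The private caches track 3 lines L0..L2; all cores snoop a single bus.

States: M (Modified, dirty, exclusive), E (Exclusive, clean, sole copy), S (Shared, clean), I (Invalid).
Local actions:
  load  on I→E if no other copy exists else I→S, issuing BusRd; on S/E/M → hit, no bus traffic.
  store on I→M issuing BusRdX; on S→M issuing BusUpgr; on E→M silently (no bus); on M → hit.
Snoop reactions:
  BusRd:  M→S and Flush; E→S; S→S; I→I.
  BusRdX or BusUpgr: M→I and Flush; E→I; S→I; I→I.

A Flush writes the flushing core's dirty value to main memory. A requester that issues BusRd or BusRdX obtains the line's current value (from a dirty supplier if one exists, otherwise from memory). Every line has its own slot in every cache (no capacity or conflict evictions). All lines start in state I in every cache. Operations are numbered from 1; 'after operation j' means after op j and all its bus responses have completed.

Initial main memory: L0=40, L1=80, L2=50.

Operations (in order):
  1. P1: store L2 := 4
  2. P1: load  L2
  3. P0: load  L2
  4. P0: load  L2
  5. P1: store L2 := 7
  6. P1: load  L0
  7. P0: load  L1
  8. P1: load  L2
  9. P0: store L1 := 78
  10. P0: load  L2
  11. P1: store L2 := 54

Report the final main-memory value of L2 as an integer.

memory[L2] = 7

  op1 P1: store L2 := 4 → I/M on L2; bus BusRdX; mem=50
  op2 P1: load  L2 → I/M on L2; bus (none); mem=50
  op3 P0: load  L2 → S/S on L2; bus BusRd Flush; mem=4
  op4 P0: load  L2 → S/S on L2; bus (none); mem=4
  op5 P1: store L2 := 7 → I/M on L2; bus BusUpgr; mem=4
  op6 P1: load  L0 → I/E on L0; bus BusRd; mem=40
  op7 P0: load  L1 → E/I on L1; bus BusRd; mem=80
  op8 P1: load  L2 → I/M on L2; bus (none); mem=4
  op9 P0: store L1 := 78 → M/I on L1; bus (none); mem=80
  op10 P0: load  L2 → S/S on L2; bus BusRd Flush; mem=7
  op11 P1: store L2 := 54 → I/M on L2; bus BusUpgr; mem=7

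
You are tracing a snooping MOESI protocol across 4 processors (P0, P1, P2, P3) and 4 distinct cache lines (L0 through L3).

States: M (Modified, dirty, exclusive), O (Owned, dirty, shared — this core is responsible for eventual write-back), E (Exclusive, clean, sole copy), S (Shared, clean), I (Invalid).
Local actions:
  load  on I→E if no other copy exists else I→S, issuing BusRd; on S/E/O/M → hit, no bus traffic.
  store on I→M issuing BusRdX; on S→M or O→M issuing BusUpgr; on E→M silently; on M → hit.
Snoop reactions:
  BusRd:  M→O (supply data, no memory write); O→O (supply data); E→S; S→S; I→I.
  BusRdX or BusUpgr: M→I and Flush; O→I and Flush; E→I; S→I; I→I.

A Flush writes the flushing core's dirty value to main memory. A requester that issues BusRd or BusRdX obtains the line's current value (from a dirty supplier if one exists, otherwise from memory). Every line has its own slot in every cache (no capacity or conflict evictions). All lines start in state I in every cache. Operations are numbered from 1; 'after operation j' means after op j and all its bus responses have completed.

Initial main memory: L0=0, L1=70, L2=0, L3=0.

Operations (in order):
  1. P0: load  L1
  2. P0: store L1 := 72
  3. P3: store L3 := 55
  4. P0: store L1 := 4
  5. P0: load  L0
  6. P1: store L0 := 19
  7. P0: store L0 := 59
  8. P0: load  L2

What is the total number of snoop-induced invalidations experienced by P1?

invalidations = 1

[1] P0: load  L1 | P0:E(70), P1:I, P2:I, P3:I | bus: BusRd
[2] P0: store L1 := 72 | P0:M(72), P1:I, P2:I, P3:I | bus: none
[3] P3: store L3 := 55 | P0:I, P1:I, P2:I, P3:M(55) | bus: BusRdX
[4] P0: store L1 := 4 | P0:M(4), P1:I, P2:I, P3:I | bus: none
[5] P0: load  L0 | P0:E(0), P1:I, P2:I, P3:I | bus: BusRd
[6] P1: store L0 := 19 | P0:I, P1:M(19), P2:I, P3:I | bus: BusRdX
[7] P0: store L0 := 59 | P0:M(59), P1:I, P2:I, P3:I | bus: BusRdX,Flush
[8] P0: load  L2 | P0:E(0), P1:I, P2:I, P3:I | bus: BusRd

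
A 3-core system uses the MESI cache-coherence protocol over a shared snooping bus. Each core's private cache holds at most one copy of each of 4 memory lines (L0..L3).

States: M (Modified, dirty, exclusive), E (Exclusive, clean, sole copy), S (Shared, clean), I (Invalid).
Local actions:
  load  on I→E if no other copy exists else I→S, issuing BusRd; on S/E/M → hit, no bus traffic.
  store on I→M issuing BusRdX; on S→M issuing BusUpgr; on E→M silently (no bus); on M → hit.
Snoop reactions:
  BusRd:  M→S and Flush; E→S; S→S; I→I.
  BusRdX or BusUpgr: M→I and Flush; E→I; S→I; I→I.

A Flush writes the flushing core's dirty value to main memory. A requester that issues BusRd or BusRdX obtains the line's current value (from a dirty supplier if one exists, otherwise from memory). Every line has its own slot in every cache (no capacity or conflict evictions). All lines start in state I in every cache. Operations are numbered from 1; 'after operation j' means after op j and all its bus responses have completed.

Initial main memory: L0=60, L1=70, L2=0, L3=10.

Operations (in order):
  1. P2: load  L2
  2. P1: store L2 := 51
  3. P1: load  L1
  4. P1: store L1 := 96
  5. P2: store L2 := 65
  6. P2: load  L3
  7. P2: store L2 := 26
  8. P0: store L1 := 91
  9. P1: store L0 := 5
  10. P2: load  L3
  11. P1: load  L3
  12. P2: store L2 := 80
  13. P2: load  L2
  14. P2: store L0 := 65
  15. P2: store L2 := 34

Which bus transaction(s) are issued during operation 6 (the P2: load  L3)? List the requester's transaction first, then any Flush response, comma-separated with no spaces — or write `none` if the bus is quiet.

bus = BusRd

  op1 P2: load  L2 → I/I/E on L2; bus BusRd; mem=0
  op2 P1: store L2 := 51 → I/M/I on L2; bus BusRdX; mem=0
  op3 P1: load  L1 → I/E/I on L1; bus BusRd; mem=70
  op4 P1: store L1 := 96 → I/M/I on L1; bus (none); mem=70
  op5 P2: store L2 := 65 → I/I/M on L2; bus BusRdX Flush; mem=51
  op6 P2: load  L3 → I/I/E on L3; bus BusRd; mem=10
  op7 P2: store L2 := 26 → I/I/M on L2; bus (none); mem=51
  op8 P0: store L1 := 91 → M/I/I on L1; bus BusRdX Flush; mem=96
  op9 P1: store L0 := 5 → I/M/I on L0; bus BusRdX; mem=60
  op10 P2: load  L3 → I/I/E on L3; bus (none); mem=10
  op11 P1: load  L3 → I/S/S on L3; bus BusRd; mem=10
  op12 P2: store L2 := 80 → I/I/M on L2; bus (none); mem=51
  op13 P2: load  L2 → I/I/M on L2; bus (none); mem=51
  op14 P2: store L0 := 65 → I/I/M on L0; bus BusRdX Flush; mem=5
  op15 P2: store L2 := 34 → I/I/M on L2; bus (none); mem=51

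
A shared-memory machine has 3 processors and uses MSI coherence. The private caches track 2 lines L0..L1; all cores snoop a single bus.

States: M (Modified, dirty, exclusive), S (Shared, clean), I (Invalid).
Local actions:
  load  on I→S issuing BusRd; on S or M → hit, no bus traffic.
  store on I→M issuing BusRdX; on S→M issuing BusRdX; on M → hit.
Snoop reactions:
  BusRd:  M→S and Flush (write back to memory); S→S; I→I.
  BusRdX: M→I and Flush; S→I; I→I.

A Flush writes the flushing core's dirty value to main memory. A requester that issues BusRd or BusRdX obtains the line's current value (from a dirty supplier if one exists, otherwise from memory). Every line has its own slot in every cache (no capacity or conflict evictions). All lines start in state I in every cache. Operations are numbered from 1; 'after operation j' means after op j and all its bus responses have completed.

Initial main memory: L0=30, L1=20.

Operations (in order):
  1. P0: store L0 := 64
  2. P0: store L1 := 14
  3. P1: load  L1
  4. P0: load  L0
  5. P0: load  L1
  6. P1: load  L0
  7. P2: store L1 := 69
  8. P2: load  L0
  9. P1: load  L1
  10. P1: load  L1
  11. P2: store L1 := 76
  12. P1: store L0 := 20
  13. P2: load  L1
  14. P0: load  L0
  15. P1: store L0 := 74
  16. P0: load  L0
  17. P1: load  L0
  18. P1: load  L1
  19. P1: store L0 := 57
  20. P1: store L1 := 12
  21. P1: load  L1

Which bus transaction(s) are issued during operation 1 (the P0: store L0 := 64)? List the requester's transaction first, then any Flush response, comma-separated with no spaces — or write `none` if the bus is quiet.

bus = BusRdX

  op1 P0: store L0 := 64 → M/I/I on L0; bus BusRdX; mem=30
  op2 P0: store L1 := 14 → M/I/I on L1; bus BusRdX; mem=20
  op3 P1: load  L1 → S/S/I on L1; bus BusRd Flush; mem=14
  op4 P0: load  L0 → M/I/I on L0; bus (none); mem=30
  op5 P0: load  L1 → S/S/I on L1; bus (none); mem=14
  op6 P1: load  L0 → S/S/I on L0; bus BusRd Flush; mem=64
  op7 P2: store L1 := 69 → I/I/M on L1; bus BusRdX; mem=14
  op8 P2: load  L0 → S/S/S on L0; bus BusRd; mem=64
  op9 P1: load  L1 → I/S/S on L1; bus BusRd Flush; mem=69
  op10 P1: load  L1 → I/S/S on L1; bus (none); mem=69
  op11 P2: store L1 := 76 → I/I/M on L1; bus BusRdX; mem=69
  op12 P1: store L0 := 20 → I/M/I on L0; bus BusRdX; mem=64
  op13 P2: load  L1 → I/I/M on L1; bus (none); mem=69
  op14 P0: load  L0 → S/S/I on L0; bus BusRd Flush; mem=20
  op15 P1: store L0 := 74 → I/M/I on L0; bus BusRdX; mem=20
  op16 P0: load  L0 → S/S/I on L0; bus BusRd Flush; mem=74
  op17 P1: load  L0 → S/S/I on L0; bus (none); mem=74
  op18 P1: load  L1 → I/S/S on L1; bus BusRd Flush; mem=76
  op19 P1: store L0 := 57 → I/M/I on L0; bus BusRdX; mem=74
  op20 P1: store L1 := 12 → I/M/I on L1; bus BusRdX; mem=76
  op21 P1: load  L1 → I/M/I on L1; bus (none); mem=76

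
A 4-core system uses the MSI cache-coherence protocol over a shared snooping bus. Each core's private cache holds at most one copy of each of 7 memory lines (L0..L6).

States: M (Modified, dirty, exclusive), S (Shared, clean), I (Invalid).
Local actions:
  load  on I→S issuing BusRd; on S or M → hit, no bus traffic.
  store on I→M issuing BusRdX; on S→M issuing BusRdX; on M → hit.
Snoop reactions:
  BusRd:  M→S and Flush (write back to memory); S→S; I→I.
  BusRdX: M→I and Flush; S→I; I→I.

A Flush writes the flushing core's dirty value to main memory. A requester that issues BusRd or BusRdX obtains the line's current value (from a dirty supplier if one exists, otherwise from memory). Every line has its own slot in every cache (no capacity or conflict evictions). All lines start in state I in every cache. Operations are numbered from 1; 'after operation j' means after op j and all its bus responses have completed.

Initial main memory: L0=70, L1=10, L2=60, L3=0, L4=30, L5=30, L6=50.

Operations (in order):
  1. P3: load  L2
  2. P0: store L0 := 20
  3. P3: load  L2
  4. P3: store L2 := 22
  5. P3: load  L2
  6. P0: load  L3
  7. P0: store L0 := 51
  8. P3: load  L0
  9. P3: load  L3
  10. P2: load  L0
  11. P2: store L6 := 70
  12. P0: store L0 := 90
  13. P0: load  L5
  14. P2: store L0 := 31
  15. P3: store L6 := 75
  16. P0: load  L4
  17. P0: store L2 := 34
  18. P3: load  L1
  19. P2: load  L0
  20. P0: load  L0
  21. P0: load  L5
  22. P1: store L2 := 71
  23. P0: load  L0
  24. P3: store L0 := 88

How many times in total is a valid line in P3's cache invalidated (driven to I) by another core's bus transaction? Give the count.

invalidations = 2

  op1 P3: load  L2 → I/I/I/S on L2; bus BusRd; mem=60
  op2 P0: store L0 := 20 → M/I/I/I on L0; bus BusRdX; mem=70
  op3 P3: load  L2 → I/I/I/S on L2; bus (none); mem=60
  op4 P3: store L2 := 22 → I/I/I/M on L2; bus BusRdX; mem=60
  op5 P3: load  L2 → I/I/I/M on L2; bus (none); mem=60
  op6 P0: load  L3 → S/I/I/I on L3; bus BusRd; mem=0
  op7 P0: store L0 := 51 → M/I/I/I on L0; bus (none); mem=70
  op8 P3: load  L0 → S/I/I/S on L0; bus BusRd Flush; mem=51
  op9 P3: load  L3 → S/I/I/S on L3; bus BusRd; mem=0
  op10 P2: load  L0 → S/I/S/S on L0; bus BusRd; mem=51
  op11 P2: store L6 := 70 → I/I/M/I on L6; bus BusRdX; mem=50
  op12 P0: store L0 := 90 → M/I/I/I on L0; bus BusRdX; mem=51
  op13 P0: load  L5 → S/I/I/I on L5; bus BusRd; mem=30
  op14 P2: store L0 := 31 → I/I/M/I on L0; bus BusRdX Flush; mem=90
  op15 P3: store L6 := 75 → I/I/I/M on L6; bus BusRdX Flush; mem=70
  op16 P0: load  L4 → S/I/I/I on L4; bus BusRd; mem=30
  op17 P0: store L2 := 34 → M/I/I/I on L2; bus BusRdX Flush; mem=22
  op18 P3: load  L1 → I/I/I/S on L1; bus BusRd; mem=10
  op19 P2: load  L0 → I/I/M/I on L0; bus (none); mem=90
  op20 P0: load  L0 → S/I/S/I on L0; bus BusRd Flush; mem=31
  op21 P0: load  L5 → S/I/I/I on L5; bus (none); mem=30
  op22 P1: store L2 := 71 → I/M/I/I on L2; bus BusRdX Flush; mem=34
  op23 P0: load  L0 → S/I/S/I on L0; bus (none); mem=31
  op24 P3: store L0 := 88 → I/I/I/M on L0; bus BusRdX; mem=31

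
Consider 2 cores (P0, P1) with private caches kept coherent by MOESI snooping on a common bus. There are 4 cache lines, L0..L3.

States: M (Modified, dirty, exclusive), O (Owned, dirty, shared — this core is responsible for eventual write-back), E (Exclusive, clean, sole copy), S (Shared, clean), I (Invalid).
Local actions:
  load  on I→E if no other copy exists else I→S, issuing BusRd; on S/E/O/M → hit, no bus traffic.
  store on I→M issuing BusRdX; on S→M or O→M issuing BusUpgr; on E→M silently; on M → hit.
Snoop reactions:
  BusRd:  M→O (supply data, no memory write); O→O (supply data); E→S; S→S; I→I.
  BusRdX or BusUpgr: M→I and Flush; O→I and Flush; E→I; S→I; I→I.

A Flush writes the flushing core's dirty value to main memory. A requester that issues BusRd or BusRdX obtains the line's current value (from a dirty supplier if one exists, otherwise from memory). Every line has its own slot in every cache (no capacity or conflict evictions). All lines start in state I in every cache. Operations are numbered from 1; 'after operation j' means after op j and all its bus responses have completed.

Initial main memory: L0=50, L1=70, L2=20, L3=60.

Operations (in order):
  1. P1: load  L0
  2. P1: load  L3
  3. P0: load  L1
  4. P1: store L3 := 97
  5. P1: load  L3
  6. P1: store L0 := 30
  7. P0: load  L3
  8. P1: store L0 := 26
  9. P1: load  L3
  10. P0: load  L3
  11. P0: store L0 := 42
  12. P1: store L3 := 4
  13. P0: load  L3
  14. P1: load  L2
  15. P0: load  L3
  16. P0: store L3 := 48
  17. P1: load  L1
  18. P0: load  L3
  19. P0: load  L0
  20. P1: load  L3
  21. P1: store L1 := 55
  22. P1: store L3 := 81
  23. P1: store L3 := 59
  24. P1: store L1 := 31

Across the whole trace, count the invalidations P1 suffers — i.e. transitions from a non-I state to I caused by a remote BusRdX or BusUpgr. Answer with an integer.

invalidations = 2

step 1: P1: load  L0  ⟶  IE  (L0)  txn=BusRd  M[L0]=50
step 2: P1: load  L3  ⟶  IE  (L3)  txn=BusRd  M[L3]=60
step 3: P0: load  L1  ⟶  EI  (L1)  txn=BusRd  M[L1]=70
step 4: P1: store L3 := 97  ⟶  IM  (L3)  txn=∅  M[L3]=60
step 5: P1: load  L3  ⟶  IM  (L3)  txn=∅  M[L3]=60
step 6: P1: store L0 := 30  ⟶  IM  (L0)  txn=∅  M[L0]=50
step 7: P0: load  L3  ⟶  SO  (L3)  txn=BusRd  M[L3]=60
step 8: P1: store L0 := 26  ⟶  IM  (L0)  txn=∅  M[L0]=50
step 9: P1: load  L3  ⟶  SO  (L3)  txn=∅  M[L3]=60
step 10: P0: load  L3  ⟶  SO  (L3)  txn=∅  M[L3]=60
step 11: P0: store L0 := 42  ⟶  MI  (L0)  txn=BusRdX+Flush  M[L0]=26
step 12: P1: store L3 := 4  ⟶  IM  (L3)  txn=BusUpgr  M[L3]=60
step 13: P0: load  L3  ⟶  SO  (L3)  txn=BusRd  M[L3]=60
step 14: P1: load  L2  ⟶  IE  (L2)  txn=BusRd  M[L2]=20
step 15: P0: load  L3  ⟶  SO  (L3)  txn=∅  M[L3]=60
step 16: P0: store L3 := 48  ⟶  MI  (L3)  txn=BusUpgr+Flush  M[L3]=4
step 17: P1: load  L1  ⟶  SS  (L1)  txn=BusRd  M[L1]=70
step 18: P0: load  L3  ⟶  MI  (L3)  txn=∅  M[L3]=4
step 19: P0: load  L0  ⟶  MI  (L0)  txn=∅  M[L0]=26
step 20: P1: load  L3  ⟶  OS  (L3)  txn=BusRd  M[L3]=4
step 21: P1: store L1 := 55  ⟶  IM  (L1)  txn=BusUpgr  M[L1]=70
step 22: P1: store L3 := 81  ⟶  IM  (L3)  txn=BusUpgr+Flush  M[L3]=48
step 23: P1: store L3 := 59  ⟶  IM  (L3)  txn=∅  M[L3]=48
step 24: P1: store L1 := 31  ⟶  IM  (L1)  txn=∅  M[L1]=70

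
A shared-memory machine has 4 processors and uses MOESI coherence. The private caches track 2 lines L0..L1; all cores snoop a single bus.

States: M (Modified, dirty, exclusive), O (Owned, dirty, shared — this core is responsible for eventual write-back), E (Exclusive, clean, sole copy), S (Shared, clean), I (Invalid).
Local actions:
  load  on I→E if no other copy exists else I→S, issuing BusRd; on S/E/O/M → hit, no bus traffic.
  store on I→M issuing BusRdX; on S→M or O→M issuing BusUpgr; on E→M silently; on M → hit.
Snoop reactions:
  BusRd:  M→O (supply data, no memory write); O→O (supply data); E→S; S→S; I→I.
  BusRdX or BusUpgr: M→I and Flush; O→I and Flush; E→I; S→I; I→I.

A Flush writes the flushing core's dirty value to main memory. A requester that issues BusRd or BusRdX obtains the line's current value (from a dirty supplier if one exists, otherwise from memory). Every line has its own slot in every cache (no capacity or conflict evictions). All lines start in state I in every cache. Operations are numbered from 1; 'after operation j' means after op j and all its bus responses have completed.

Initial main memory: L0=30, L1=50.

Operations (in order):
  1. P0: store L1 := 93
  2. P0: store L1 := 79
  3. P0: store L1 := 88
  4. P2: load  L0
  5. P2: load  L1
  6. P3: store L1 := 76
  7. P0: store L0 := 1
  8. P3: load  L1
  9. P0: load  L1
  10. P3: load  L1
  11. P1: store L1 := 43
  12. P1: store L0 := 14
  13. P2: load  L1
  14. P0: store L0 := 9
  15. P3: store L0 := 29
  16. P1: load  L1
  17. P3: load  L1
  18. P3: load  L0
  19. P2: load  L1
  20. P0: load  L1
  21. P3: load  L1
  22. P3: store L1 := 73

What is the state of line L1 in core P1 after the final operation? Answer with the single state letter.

  op1 P0: store L1 := 93 → M/I/I/I on L1; bus BusRdX; mem=50
  op2 P0: store L1 := 79 → M/I/I/I on L1; bus (none); mem=50
  op3 P0: store L1 := 88 → M/I/I/I on L1; bus (none); mem=50
  op4 P2: load  L0 → I/I/E/I on L0; bus BusRd; mem=30
  op5 P2: load  L1 → O/I/S/I on L1; bus BusRd; mem=50
  op6 P3: store L1 := 76 → I/I/I/M on L1; bus BusRdX Flush; mem=88
  op7 P0: store L0 := 1 → M/I/I/I on L0; bus BusRdX; mem=30
  op8 P3: load  L1 → I/I/I/M on L1; bus (none); mem=88
  op9 P0: load  L1 → S/I/I/O on L1; bus BusRd; mem=88
  op10 P3: load  L1 → S/I/I/O on L1; bus (none); mem=88
  op11 P1: store L1 := 43 → I/M/I/I on L1; bus BusRdX Flush; mem=76
  op12 P1: store L0 := 14 → I/M/I/I on L0; bus BusRdX Flush; mem=1
  op13 P2: load  L1 → I/O/S/I on L1; bus BusRd; mem=76
  op14 P0: store L0 := 9 → M/I/I/I on L0; bus BusRdX Flush; mem=14
  op15 P3: store L0 := 29 → I/I/I/M on L0; bus BusRdX Flush; mem=9
  op16 P1: load  L1 → I/O/S/I on L1; bus (none); mem=76
  op17 P3: load  L1 → I/O/S/S on L1; bus BusRd; mem=76
  op18 P3: load  L0 → I/I/I/M on L0; bus (none); mem=9
  op19 P2: load  L1 → I/O/S/S on L1; bus (none); mem=76
  op20 P0: load  L1 → S/O/S/S on L1; bus BusRd; mem=76
  op21 P3: load  L1 → S/O/S/S on L1; bus (none); mem=76
  op22 P3: store L1 := 73 → I/I/I/M on L1; bus BusUpgr Flush; mem=43

state = I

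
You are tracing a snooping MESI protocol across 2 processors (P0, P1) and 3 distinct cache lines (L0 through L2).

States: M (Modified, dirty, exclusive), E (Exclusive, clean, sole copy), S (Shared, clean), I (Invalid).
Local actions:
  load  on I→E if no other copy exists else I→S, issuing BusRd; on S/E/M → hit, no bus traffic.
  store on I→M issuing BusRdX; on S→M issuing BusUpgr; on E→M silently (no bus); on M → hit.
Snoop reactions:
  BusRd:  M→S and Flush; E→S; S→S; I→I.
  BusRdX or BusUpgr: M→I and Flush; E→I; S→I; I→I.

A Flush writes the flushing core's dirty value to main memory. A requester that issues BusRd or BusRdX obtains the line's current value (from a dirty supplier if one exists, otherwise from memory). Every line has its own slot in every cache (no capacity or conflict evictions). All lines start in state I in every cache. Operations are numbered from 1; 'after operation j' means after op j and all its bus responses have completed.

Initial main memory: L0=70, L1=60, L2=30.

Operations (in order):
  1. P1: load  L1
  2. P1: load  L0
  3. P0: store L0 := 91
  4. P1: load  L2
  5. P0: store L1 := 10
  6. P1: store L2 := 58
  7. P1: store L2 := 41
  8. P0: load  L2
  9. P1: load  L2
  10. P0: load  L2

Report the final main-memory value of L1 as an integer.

memory[L1] = 60

  op1 P1: load  L1 → I/E on L1; bus BusRd; mem=60
  op2 P1: load  L0 → I/E on L0; bus BusRd; mem=70
  op3 P0: store L0 := 91 → M/I on L0; bus BusRdX; mem=70
  op4 P1: load  L2 → I/E on L2; bus BusRd; mem=30
  op5 P0: store L1 := 10 → M/I on L1; bus BusRdX; mem=60
  op6 P1: store L2 := 58 → I/M on L2; bus (none); mem=30
  op7 P1: store L2 := 41 → I/M on L2; bus (none); mem=30
  op8 P0: load  L2 → S/S on L2; bus BusRd Flush; mem=41
  op9 P1: load  L2 → S/S on L2; bus (none); mem=41
  op10 P0: load  L2 → S/S on L2; bus (none); mem=41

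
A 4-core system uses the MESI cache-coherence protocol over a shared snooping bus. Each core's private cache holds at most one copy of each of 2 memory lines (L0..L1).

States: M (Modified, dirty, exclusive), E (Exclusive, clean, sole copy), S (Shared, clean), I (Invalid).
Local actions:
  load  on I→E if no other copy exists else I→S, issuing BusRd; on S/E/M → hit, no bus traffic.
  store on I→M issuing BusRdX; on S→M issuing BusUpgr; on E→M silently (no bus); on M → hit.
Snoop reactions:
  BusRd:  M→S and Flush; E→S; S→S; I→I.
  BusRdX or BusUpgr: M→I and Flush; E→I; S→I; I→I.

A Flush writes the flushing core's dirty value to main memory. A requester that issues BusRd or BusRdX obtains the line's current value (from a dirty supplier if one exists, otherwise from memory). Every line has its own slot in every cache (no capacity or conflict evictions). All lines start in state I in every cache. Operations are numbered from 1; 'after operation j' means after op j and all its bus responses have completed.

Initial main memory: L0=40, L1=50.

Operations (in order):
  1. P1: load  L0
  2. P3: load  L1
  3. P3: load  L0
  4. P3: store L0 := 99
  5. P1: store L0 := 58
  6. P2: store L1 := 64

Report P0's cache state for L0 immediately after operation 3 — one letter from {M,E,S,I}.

state = I

step 1: P1: load  L0  ⟶  IEII  (L0)  txn=BusRd  M[L0]=40
step 2: P3: load  L1  ⟶  IIIE  (L1)  txn=BusRd  M[L1]=50
step 3: P3: load  L0  ⟶  ISIS  (L0)  txn=BusRd  M[L0]=40
step 4: P3: store L0 := 99  ⟶  IIIM  (L0)  txn=BusUpgr  M[L0]=40
step 5: P1: store L0 := 58  ⟶  IMII  (L0)  txn=BusRdX+Flush  M[L0]=99
step 6: P2: store L1 := 64  ⟶  IIMI  (L1)  txn=BusRdX  M[L1]=50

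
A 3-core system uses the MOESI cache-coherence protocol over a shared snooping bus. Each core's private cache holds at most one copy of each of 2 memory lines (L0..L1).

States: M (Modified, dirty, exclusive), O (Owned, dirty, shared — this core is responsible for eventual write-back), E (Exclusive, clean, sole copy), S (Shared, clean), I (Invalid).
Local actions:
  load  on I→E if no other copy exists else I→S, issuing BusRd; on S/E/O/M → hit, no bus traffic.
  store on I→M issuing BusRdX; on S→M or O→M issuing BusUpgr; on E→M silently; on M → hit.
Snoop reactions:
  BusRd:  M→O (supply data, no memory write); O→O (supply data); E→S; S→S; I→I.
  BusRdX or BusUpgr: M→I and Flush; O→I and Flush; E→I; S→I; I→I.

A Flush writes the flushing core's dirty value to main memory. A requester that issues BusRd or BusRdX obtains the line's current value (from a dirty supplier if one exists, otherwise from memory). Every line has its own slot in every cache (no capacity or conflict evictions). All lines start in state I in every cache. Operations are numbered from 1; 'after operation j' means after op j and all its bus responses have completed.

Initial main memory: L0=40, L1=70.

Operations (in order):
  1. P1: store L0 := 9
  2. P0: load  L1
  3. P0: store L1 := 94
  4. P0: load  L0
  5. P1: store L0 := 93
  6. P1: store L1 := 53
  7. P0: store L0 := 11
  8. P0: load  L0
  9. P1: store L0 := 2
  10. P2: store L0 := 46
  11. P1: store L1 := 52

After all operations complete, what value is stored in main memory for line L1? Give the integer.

memory[L1] = 94

step 1: P1: store L0 := 9  ⟶  IMI  (L0)  txn=BusRdX  M[L0]=40
step 2: P0: load  L1  ⟶  EII  (L1)  txn=BusRd  M[L1]=70
step 3: P0: store L1 := 94  ⟶  MII  (L1)  txn=∅  M[L1]=70
step 4: P0: load  L0  ⟶  SOI  (L0)  txn=BusRd  M[L0]=40
step 5: P1: store L0 := 93  ⟶  IMI  (L0)  txn=BusUpgr  M[L0]=40
step 6: P1: store L1 := 53  ⟶  IMI  (L1)  txn=BusRdX+Flush  M[L1]=94
step 7: P0: store L0 := 11  ⟶  MII  (L0)  txn=BusRdX+Flush  M[L0]=93
step 8: P0: load  L0  ⟶  MII  (L0)  txn=∅  M[L0]=93
step 9: P1: store L0 := 2  ⟶  IMI  (L0)  txn=BusRdX+Flush  M[L0]=11
step 10: P2: store L0 := 46  ⟶  IIM  (L0)  txn=BusRdX+Flush  M[L0]=2
step 11: P1: store L1 := 52  ⟶  IMI  (L1)  txn=∅  M[L1]=94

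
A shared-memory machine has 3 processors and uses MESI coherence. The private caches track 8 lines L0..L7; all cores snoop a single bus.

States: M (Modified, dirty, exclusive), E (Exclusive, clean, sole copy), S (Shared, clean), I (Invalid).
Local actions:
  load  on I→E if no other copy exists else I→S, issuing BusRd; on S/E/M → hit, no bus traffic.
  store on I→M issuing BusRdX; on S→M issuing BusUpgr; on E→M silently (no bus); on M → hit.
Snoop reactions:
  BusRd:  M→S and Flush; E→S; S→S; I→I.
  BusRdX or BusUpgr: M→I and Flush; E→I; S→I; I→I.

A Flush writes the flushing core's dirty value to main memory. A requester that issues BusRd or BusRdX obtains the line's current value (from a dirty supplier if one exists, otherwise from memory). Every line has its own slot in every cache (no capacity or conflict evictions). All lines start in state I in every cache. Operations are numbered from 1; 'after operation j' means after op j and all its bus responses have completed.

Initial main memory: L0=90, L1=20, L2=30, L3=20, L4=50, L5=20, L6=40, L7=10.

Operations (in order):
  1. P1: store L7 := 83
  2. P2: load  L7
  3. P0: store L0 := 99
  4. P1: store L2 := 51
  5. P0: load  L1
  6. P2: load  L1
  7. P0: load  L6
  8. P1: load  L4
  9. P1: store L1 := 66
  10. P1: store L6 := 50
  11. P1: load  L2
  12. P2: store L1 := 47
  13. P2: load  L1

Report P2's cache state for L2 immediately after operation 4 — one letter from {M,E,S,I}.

state = I

step 1: P1: store L7 := 83  ⟶  IMI  (L7)  txn=BusRdX  M[L7]=10
step 2: P2: load  L7  ⟶  ISS  (L7)  txn=BusRd+Flush  M[L7]=83
step 3: P0: store L0 := 99  ⟶  MII  (L0)  txn=BusRdX  M[L0]=90
step 4: P1: store L2 := 51  ⟶  IMI  (L2)  txn=BusRdX  M[L2]=30
step 5: P0: load  L1  ⟶  EII  (L1)  txn=BusRd  M[L1]=20
step 6: P2: load  L1  ⟶  SIS  (L1)  txn=BusRd  M[L1]=20
step 7: P0: load  L6  ⟶  EII  (L6)  txn=BusRd  M[L6]=40
step 8: P1: load  L4  ⟶  IEI  (L4)  txn=BusRd  M[L4]=50
step 9: P1: store L1 := 66  ⟶  IMI  (L1)  txn=BusRdX  M[L1]=20
step 10: P1: store L6 := 50  ⟶  IMI  (L6)  txn=BusRdX  M[L6]=40
step 11: P1: load  L2  ⟶  IMI  (L2)  txn=∅  M[L2]=30
step 12: P2: store L1 := 47  ⟶  IIM  (L1)  txn=BusRdX+Flush  M[L1]=66
step 13: P2: load  L1  ⟶  IIM  (L1)  txn=∅  M[L1]=66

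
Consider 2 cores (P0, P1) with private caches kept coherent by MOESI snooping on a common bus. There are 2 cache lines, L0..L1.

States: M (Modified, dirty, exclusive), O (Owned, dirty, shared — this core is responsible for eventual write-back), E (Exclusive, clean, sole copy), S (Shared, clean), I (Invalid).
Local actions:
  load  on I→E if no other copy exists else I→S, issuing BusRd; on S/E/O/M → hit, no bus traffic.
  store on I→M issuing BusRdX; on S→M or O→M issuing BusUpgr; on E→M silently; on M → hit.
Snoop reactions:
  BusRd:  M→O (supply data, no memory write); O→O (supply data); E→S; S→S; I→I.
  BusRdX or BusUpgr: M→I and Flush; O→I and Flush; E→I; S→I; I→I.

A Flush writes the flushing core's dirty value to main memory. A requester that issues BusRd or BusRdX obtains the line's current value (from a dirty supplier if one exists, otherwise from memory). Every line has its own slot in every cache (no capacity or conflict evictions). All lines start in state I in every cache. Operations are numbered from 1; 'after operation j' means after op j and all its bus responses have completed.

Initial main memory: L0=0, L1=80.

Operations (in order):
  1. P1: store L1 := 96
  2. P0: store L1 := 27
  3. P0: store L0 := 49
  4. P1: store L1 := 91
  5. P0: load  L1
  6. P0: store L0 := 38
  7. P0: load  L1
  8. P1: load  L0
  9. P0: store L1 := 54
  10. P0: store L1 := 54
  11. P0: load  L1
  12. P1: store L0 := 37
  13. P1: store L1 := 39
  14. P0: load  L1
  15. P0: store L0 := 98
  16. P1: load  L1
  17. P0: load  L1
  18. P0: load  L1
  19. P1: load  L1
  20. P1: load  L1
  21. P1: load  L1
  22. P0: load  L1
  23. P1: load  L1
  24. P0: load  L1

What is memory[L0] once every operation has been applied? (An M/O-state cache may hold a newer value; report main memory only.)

step 1: P1: store L1 := 96  ⟶  IM  (L1)  txn=BusRdX  M[L1]=80
step 2: P0: store L1 := 27  ⟶  MI  (L1)  txn=BusRdX+Flush  M[L1]=96
step 3: P0: store L0 := 49  ⟶  MI  (L0)  txn=BusRdX  M[L0]=0
step 4: P1: store L1 := 91  ⟶  IM  (L1)  txn=BusRdX+Flush  M[L1]=27
step 5: P0: load  L1  ⟶  SO  (L1)  txn=BusRd  M[L1]=27
step 6: P0: store L0 := 38  ⟶  MI  (L0)  txn=∅  M[L0]=0
step 7: P0: load  L1  ⟶  SO  (L1)  txn=∅  M[L1]=27
step 8: P1: load  L0  ⟶  OS  (L0)  txn=BusRd  M[L0]=0
step 9: P0: store L1 := 54  ⟶  MI  (L1)  txn=BusUpgr+Flush  M[L1]=91
step 10: P0: store L1 := 54  ⟶  MI  (L1)  txn=∅  M[L1]=91
step 11: P0: load  L1  ⟶  MI  (L1)  txn=∅  M[L1]=91
step 12: P1: store L0 := 37  ⟶  IM  (L0)  txn=BusUpgr+Flush  M[L0]=38
step 13: P1: store L1 := 39  ⟶  IM  (L1)  txn=BusRdX+Flush  M[L1]=54
step 14: P0: load  L1  ⟶  SO  (L1)  txn=BusRd  M[L1]=54
step 15: P0: store L0 := 98  ⟶  MI  (L0)  txn=BusRdX+Flush  M[L0]=37
step 16: P1: load  L1  ⟶  SO  (L1)  txn=∅  M[L1]=54
step 17: P0: load  L1  ⟶  SO  (L1)  txn=∅  M[L1]=54
step 18: P0: load  L1  ⟶  SO  (L1)  txn=∅  M[L1]=54
step 19: P1: load  L1  ⟶  SO  (L1)  txn=∅  M[L1]=54
step 20: P1: load  L1  ⟶  SO  (L1)  txn=∅  M[L1]=54
step 21: P1: load  L1  ⟶  SO  (L1)  txn=∅  M[L1]=54
step 22: P0: load  L1  ⟶  SO  (L1)  txn=∅  M[L1]=54
step 23: P1: load  L1  ⟶  SO  (L1)  txn=∅  M[L1]=54
step 24: P0: load  L1  ⟶  SO  (L1)  txn=∅  M[L1]=54

memory[L0] = 37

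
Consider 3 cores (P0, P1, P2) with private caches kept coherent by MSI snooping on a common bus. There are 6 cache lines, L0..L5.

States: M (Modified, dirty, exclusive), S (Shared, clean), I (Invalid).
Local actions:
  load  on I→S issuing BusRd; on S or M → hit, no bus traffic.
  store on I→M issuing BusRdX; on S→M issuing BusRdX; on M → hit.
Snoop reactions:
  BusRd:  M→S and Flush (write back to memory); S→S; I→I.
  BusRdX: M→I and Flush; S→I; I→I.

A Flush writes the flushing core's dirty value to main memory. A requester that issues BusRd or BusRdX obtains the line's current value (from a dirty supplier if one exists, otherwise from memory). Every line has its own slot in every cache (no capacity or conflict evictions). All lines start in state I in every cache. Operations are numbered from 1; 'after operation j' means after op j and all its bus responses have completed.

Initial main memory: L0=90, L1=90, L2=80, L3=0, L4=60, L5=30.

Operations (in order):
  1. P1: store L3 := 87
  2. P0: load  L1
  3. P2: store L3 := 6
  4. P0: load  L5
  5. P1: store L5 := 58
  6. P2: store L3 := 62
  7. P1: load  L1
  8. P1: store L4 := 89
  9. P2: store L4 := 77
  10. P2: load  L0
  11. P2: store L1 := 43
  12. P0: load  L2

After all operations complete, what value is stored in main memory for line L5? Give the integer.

step 1: P1: store L3 := 87  ⟶  IMI  (L3)  txn=BusRdX  M[L3]=0
step 2: P0: load  L1  ⟶  SII  (L1)  txn=BusRd  M[L1]=90
step 3: P2: store L3 := 6  ⟶  IIM  (L3)  txn=BusRdX+Flush  M[L3]=87
step 4: P0: load  L5  ⟶  SII  (L5)  txn=BusRd  M[L5]=30
step 5: P1: store L5 := 58  ⟶  IMI  (L5)  txn=BusRdX  M[L5]=30
step 6: P2: store L3 := 62  ⟶  IIM  (L3)  txn=∅  M[L3]=87
step 7: P1: load  L1  ⟶  SSI  (L1)  txn=BusRd  M[L1]=90
step 8: P1: store L4 := 89  ⟶  IMI  (L4)  txn=BusRdX  M[L4]=60
step 9: P2: store L4 := 77  ⟶  IIM  (L4)  txn=BusRdX+Flush  M[L4]=89
step 10: P2: load  L0  ⟶  IIS  (L0)  txn=BusRd  M[L0]=90
step 11: P2: store L1 := 43  ⟶  IIM  (L1)  txn=BusRdX  M[L1]=90
step 12: P0: load  L2  ⟶  SII  (L2)  txn=BusRd  M[L2]=80

memory[L5] = 30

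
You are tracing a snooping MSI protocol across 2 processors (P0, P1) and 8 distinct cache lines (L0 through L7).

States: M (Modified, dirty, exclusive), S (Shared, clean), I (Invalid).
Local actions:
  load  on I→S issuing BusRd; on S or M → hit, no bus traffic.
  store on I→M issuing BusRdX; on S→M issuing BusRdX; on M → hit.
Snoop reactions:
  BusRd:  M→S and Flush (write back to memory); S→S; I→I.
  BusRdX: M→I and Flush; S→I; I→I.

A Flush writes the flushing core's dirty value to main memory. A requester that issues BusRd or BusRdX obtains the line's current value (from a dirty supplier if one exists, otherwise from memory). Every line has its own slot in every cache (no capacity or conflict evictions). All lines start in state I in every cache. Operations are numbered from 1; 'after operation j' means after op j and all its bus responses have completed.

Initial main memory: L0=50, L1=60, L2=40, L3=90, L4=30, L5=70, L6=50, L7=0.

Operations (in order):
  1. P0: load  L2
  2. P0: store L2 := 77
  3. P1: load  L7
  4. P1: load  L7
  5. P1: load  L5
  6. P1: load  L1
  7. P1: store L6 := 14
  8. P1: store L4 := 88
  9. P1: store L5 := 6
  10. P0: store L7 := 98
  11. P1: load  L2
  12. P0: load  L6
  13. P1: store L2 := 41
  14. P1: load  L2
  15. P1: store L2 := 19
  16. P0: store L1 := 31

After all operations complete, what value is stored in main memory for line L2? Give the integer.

[1] P0: load  L2 | P0:S(40), P1:I | bus: BusRd
[2] P0: store L2 := 77 | P0:M(77), P1:I | bus: BusRdX
[3] P1: load  L7 | P0:I, P1:S(0) | bus: BusRd
[4] P1: load  L7 | P0:I, P1:S(0) | bus: none
[5] P1: load  L5 | P0:I, P1:S(70) | bus: BusRd
[6] P1: load  L1 | P0:I, P1:S(60) | bus: BusRd
[7] P1: store L6 := 14 | P0:I, P1:M(14) | bus: BusRdX
[8] P1: store L4 := 88 | P0:I, P1:M(88) | bus: BusRdX
[9] P1: store L5 := 6 | P0:I, P1:M(6) | bus: BusRdX
[10] P0: store L7 := 98 | P0:M(98), P1:I | bus: BusRdX
[11] P1: load  L2 | P0:S(77), P1:S(77) | bus: BusRd,Flush
[12] P0: load  L6 | P0:S(14), P1:S(14) | bus: BusRd,Flush
[13] P1: store L2 := 41 | P0:I, P1:M(41) | bus: BusRdX
[14] P1: load  L2 | P0:I, P1:M(41) | bus: none
[15] P1: store L2 := 19 | P0:I, P1:M(19) | bus: none
[16] P0: store L1 := 31 | P0:M(31), P1:I | bus: BusRdX

memory[L2] = 77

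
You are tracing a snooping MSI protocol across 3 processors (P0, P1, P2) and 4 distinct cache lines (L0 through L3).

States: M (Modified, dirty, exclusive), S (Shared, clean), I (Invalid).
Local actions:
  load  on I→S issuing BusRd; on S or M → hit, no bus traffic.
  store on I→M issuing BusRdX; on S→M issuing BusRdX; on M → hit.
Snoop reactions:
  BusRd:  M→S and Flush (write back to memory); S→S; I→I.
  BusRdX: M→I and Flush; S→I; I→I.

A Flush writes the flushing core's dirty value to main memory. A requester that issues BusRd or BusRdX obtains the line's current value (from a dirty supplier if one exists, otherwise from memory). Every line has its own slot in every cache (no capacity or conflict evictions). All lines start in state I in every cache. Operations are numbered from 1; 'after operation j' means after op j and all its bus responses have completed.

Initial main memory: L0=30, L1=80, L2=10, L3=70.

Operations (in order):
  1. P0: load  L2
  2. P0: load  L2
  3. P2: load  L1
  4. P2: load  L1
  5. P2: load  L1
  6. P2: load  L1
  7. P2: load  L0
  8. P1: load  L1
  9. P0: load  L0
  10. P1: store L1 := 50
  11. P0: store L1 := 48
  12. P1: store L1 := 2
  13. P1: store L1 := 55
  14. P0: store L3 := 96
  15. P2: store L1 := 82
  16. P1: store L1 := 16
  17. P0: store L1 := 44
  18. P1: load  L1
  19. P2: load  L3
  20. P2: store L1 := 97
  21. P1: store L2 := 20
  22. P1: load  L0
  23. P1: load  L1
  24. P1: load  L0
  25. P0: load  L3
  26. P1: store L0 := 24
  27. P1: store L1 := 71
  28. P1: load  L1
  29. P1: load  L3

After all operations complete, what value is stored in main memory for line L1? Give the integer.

  op1 P0: load  L2 → S/I/I on L2; bus BusRd; mem=10
  op2 P0: load  L2 → S/I/I on L2; bus (none); mem=10
  op3 P2: load  L1 → I/I/S on L1; bus BusRd; mem=80
  op4 P2: load  L1 → I/I/S on L1; bus (none); mem=80
  op5 P2: load  L1 → I/I/S on L1; bus (none); mem=80
  op6 P2: load  L1 → I/I/S on L1; bus (none); mem=80
  op7 P2: load  L0 → I/I/S on L0; bus BusRd; mem=30
  op8 P1: load  L1 → I/S/S on L1; bus BusRd; mem=80
  op9 P0: load  L0 → S/I/S on L0; bus BusRd; mem=30
  op10 P1: store L1 := 50 → I/M/I on L1; bus BusRdX; mem=80
  op11 P0: store L1 := 48 → M/I/I on L1; bus BusRdX Flush; mem=50
  op12 P1: store L1 := 2 → I/M/I on L1; bus BusRdX Flush; mem=48
  op13 P1: store L1 := 55 → I/M/I on L1; bus (none); mem=48
  op14 P0: store L3 := 96 → M/I/I on L3; bus BusRdX; mem=70
  op15 P2: store L1 := 82 → I/I/M on L1; bus BusRdX Flush; mem=55
  op16 P1: store L1 := 16 → I/M/I on L1; bus BusRdX Flush; mem=82
  op17 P0: store L1 := 44 → M/I/I on L1; bus BusRdX Flush; mem=16
  op18 P1: load  L1 → S/S/I on L1; bus BusRd Flush; mem=44
  op19 P2: load  L3 → S/I/S on L3; bus BusRd Flush; mem=96
  op20 P2: store L1 := 97 → I/I/M on L1; bus BusRdX; mem=44
  op21 P1: store L2 := 20 → I/M/I on L2; bus BusRdX; mem=10
  op22 P1: load  L0 → S/S/S on L0; bus BusRd; mem=30
  op23 P1: load  L1 → I/S/S on L1; bus BusRd Flush; mem=97
  op24 P1: load  L0 → S/S/S on L0; bus (none); mem=30
  op25 P0: load  L3 → S/I/S on L3; bus (none); mem=96
  op26 P1: store L0 := 24 → I/M/I on L0; bus BusRdX; mem=30
  op27 P1: store L1 := 71 → I/M/I on L1; bus BusRdX; mem=97
  op28 P1: load  L1 → I/M/I on L1; bus (none); mem=97
  op29 P1: load  L3 → S/S/S on L3; bus BusRd; mem=96

memory[L1] = 97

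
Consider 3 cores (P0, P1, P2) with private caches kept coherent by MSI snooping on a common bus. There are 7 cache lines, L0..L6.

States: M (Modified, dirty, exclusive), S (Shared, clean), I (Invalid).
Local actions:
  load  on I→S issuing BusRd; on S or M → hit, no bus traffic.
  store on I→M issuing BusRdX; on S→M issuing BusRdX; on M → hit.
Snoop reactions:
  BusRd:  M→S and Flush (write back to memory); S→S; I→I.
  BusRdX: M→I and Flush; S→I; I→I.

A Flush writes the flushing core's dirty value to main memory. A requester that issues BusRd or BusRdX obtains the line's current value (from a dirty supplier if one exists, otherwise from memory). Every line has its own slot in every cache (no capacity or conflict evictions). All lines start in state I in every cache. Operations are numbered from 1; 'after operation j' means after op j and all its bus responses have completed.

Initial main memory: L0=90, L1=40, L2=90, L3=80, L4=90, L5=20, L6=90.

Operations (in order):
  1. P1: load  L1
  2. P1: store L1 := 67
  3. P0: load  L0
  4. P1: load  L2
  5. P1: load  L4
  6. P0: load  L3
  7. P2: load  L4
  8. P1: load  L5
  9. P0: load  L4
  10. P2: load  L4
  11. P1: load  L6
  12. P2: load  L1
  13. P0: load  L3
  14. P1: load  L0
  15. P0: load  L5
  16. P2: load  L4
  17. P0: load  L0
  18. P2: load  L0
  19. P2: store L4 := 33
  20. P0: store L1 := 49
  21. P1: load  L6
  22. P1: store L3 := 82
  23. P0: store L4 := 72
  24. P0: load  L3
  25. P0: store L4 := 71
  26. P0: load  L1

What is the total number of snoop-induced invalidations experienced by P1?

step 1: P1: load  L1  ⟶  ISI  (L1)  txn=BusRd  M[L1]=40
step 2: P1: store L1 := 67  ⟶  IMI  (L1)  txn=BusRdX  M[L1]=40
step 3: P0: load  L0  ⟶  SII  (L0)  txn=BusRd  M[L0]=90
step 4: P1: load  L2  ⟶  ISI  (L2)  txn=BusRd  M[L2]=90
step 5: P1: load  L4  ⟶  ISI  (L4)  txn=BusRd  M[L4]=90
step 6: P0: load  L3  ⟶  SII  (L3)  txn=BusRd  M[L3]=80
step 7: P2: load  L4  ⟶  ISS  (L4)  txn=BusRd  M[L4]=90
step 8: P1: load  L5  ⟶  ISI  (L5)  txn=BusRd  M[L5]=20
step 9: P0: load  L4  ⟶  SSS  (L4)  txn=BusRd  M[L4]=90
step 10: P2: load  L4  ⟶  SSS  (L4)  txn=∅  M[L4]=90
step 11: P1: load  L6  ⟶  ISI  (L6)  txn=BusRd  M[L6]=90
step 12: P2: load  L1  ⟶  ISS  (L1)  txn=BusRd+Flush  M[L1]=67
step 13: P0: load  L3  ⟶  SII  (L3)  txn=∅  M[L3]=80
step 14: P1: load  L0  ⟶  SSI  (L0)  txn=BusRd  M[L0]=90
step 15: P0: load  L5  ⟶  SSI  (L5)  txn=BusRd  M[L5]=20
step 16: P2: load  L4  ⟶  SSS  (L4)  txn=∅  M[L4]=90
step 17: P0: load  L0  ⟶  SSI  (L0)  txn=∅  M[L0]=90
step 18: P2: load  L0  ⟶  SSS  (L0)  txn=BusRd  M[L0]=90
step 19: P2: store L4 := 33  ⟶  IIM  (L4)  txn=BusRdX  M[L4]=90
step 20: P0: store L1 := 49  ⟶  MII  (L1)  txn=BusRdX  M[L1]=67
step 21: P1: load  L6  ⟶  ISI  (L6)  txn=∅  M[L6]=90
step 22: P1: store L3 := 82  ⟶  IMI  (L3)  txn=BusRdX  M[L3]=80
step 23: P0: store L4 := 72  ⟶  MII  (L4)  txn=BusRdX+Flush  M[L4]=33
step 24: P0: load  L3  ⟶  SSI  (L3)  txn=BusRd+Flush  M[L3]=82
step 25: P0: store L4 := 71  ⟶  MII  (L4)  txn=∅  M[L4]=33
step 26: P0: load  L1  ⟶  MII  (L1)  txn=∅  M[L1]=67

invalidations = 2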